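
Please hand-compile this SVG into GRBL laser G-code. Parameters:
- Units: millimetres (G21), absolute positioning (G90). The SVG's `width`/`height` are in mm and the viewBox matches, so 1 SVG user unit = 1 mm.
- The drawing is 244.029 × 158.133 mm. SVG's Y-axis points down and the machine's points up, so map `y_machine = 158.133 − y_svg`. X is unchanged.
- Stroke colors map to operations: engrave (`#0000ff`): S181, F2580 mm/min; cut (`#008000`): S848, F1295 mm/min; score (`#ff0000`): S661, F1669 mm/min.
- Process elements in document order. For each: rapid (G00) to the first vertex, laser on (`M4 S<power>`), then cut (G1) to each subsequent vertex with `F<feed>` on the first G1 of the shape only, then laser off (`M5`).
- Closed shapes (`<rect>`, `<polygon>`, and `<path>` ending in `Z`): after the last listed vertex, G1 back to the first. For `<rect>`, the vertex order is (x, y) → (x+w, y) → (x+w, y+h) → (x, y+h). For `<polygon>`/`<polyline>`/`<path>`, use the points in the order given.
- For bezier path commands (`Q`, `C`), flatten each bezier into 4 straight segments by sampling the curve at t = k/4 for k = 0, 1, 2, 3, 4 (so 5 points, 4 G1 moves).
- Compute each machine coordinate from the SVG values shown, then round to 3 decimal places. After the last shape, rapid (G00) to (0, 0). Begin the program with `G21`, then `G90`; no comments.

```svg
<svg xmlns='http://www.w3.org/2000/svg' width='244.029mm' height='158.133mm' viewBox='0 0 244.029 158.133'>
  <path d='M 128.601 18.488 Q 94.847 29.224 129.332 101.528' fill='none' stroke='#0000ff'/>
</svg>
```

viewBox `0 0 244.029 158.133` with mm width/height → 1 unit = 1 mm. Flip: y_m = 158.133 − y_svg.

**Shape 1** — `<path>` quadratic bezier, stroke `#0000ff` → engrave (S181, F2580). Control points (SVG): P0=(128.601,18.488), P1=(94.847,29.224), P2=(129.332,101.528); sampled at t=k/4. Machine vertices: (128.601,139.645) → (115.989,130.429) → (111.907,113.517) → (116.354,88.909) → (129.332,56.605). Open path.

G21
G90
G00 X128.601 Y139.645
M4 S181
G1 X115.989 Y130.429 F2580
G1 X111.907 Y113.517
G1 X116.354 Y88.909
G1 X129.332 Y56.605
M5
G00 X0.000 Y0.000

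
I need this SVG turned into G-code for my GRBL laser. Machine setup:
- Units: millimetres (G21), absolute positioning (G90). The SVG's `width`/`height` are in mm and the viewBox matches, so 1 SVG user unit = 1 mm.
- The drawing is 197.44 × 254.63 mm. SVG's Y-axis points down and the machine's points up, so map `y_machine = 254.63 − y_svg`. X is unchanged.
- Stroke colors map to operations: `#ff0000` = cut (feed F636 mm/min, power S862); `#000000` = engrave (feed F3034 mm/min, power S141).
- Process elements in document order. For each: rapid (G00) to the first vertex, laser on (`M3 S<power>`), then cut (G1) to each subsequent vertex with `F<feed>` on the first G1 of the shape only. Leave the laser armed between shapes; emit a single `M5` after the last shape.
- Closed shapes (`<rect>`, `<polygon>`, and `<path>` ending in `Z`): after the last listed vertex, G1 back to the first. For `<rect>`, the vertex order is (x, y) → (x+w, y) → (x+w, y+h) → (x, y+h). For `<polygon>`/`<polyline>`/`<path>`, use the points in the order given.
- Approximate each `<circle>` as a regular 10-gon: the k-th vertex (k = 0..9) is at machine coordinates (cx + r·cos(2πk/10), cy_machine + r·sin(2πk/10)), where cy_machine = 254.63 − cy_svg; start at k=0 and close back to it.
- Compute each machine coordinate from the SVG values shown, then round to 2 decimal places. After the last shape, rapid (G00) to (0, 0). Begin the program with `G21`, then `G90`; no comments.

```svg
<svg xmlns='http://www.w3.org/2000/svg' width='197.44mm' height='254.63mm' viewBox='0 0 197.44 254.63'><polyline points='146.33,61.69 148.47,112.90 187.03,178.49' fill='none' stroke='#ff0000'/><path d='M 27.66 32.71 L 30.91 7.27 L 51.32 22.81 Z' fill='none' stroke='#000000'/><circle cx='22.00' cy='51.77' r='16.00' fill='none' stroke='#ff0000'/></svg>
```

Since the viewBox matches the mm dimensions, user units are millimetres directly. The only transform is the Y-flip y_m = 254.63 − y_svg.

Shape 1 is a open polyline drawn with `<polyline>`. Its stroke #ff0000 means cut at S862, F636. After flipping Y the toolpath is (146.33,192.94) → (148.47,141.73) → (187.03,76.14).

Shape 2 is a regular polygon drawn with `<path>`. Its stroke #000000 means engrave at S141, F3034. After flipping Y the toolpath is (27.66,221.92) → (30.91,247.36) → (51.32,231.82) → (27.66,221.92), returning to the start.

Shape 3 is a circle drawn with `<circle>`. Its stroke #ff0000 means cut at S862, F636. After flipping Y the toolpath is (38.00,202.86) → (34.94,212.26) → (26.94,218.08) → (17.06,218.08) → (9.06,212.26) → (6.00,202.86) → (9.06,193.46) → (17.06,187.64) → (26.94,187.64) → (34.94,193.46) → (38.00,202.86), returning to the start.

G21
G90
G00 X146.33 Y192.94
M3 S862
G1 X148.47 Y141.73 F636
G1 X187.03 Y76.14
G00 X27.66 Y221.92
M3 S141
G1 X30.91 Y247.36 F3034
G1 X51.32 Y231.82
G1 X27.66 Y221.92
G00 X38.00 Y202.86
M3 S862
G1 X34.94 Y212.26 F636
G1 X26.94 Y218.08
G1 X17.06 Y218.08
G1 X9.06 Y212.26
G1 X6.00 Y202.86
G1 X9.06 Y193.46
G1 X17.06 Y187.64
G1 X26.94 Y187.64
G1 X34.94 Y193.46
G1 X38.00 Y202.86
M5
G00 X0.00 Y0.00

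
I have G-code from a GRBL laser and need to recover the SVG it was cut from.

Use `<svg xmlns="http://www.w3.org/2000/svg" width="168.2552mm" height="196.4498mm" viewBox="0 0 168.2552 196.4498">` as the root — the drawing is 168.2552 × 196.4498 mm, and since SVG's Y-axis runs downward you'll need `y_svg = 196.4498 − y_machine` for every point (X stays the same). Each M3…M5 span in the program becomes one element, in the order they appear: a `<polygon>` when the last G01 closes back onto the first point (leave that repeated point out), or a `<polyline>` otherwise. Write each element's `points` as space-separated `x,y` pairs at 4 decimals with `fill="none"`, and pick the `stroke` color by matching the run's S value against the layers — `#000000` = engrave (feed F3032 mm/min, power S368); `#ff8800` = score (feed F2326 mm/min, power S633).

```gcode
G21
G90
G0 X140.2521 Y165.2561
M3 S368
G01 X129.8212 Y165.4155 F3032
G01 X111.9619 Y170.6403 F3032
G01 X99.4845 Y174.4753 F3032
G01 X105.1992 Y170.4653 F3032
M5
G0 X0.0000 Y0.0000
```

y_svg = 196.4498 − y_m. Every run uses S368, so all elements get stroke `#000000` (engrave).

[1] open run; points: 140.2521,31.1937 129.8212,31.0343 111.9619,25.8095 99.4845,21.9745 105.1992,25.9845

<svg xmlns="http://www.w3.org/2000/svg" width="168.2552mm" height="196.4498mm" viewBox="0 0 168.2552 196.4498">
  <polyline points="140.2521,31.1937 129.8212,31.0343 111.9619,25.8095 99.4845,21.9745 105.1992,25.9845" fill="none" stroke="#000000"/>
</svg>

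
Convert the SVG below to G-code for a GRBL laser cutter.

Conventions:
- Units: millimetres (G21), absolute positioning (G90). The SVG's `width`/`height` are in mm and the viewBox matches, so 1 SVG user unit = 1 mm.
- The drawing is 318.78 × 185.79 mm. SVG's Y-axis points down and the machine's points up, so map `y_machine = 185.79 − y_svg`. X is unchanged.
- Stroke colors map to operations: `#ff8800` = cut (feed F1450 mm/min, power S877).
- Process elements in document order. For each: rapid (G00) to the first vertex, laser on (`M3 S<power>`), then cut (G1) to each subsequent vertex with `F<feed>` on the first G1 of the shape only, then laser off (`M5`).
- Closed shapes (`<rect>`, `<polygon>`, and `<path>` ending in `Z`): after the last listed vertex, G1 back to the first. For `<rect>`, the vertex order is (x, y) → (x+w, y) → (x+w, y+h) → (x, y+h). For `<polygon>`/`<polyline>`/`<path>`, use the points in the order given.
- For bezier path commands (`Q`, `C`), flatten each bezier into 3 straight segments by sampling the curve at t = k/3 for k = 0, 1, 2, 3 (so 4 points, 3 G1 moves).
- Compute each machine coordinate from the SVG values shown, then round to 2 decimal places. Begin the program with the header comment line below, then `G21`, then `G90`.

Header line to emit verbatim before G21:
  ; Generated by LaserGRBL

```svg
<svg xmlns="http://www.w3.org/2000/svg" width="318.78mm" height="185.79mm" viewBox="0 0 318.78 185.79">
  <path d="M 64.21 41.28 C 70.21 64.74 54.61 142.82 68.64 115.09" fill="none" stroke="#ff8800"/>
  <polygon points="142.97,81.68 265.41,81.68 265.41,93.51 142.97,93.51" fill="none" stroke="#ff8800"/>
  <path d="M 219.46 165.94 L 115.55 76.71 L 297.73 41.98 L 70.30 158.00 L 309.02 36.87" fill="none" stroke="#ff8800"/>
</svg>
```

Since the viewBox matches the mm dimensions, user units are millimetres directly. The only transform is the Y-flip y_m = 185.79 − y_svg.

Shape 1 is a cubic bezier drawn with `<path>`. Its stroke #ff8800 means cut at S877, F1450. After flipping Y the toolpath is (64.21,144.51) → (64.91,108.79) → (62.59,72.30) → (68.64,70.70).

Shape 2 is a rectangle drawn with `<polygon>`. Its stroke #ff8800 means cut at S877, F1450. After flipping Y the toolpath is (142.97,104.11) → (265.41,104.11) → (265.41,92.28) → (142.97,92.28) → (142.97,104.11), returning to the start.

Shape 3 is a open polyline drawn with `<path>`. Its stroke #ff8800 means cut at S877, F1450. After flipping Y the toolpath is (219.46,19.85) → (115.55,109.08) → (297.73,143.81) → (70.30,27.79) → (309.02,148.92).

; Generated by LaserGRBL
G21
G90
G00 X64.21 Y144.51
M3 S877
G1 X64.91 Y108.79 F1450
G1 X62.59 Y72.30
G1 X68.64 Y70.70
M5
G00 X142.97 Y104.11
M3 S877
G1 X265.41 Y104.11 F1450
G1 X265.41 Y92.28
G1 X142.97 Y92.28
G1 X142.97 Y104.11
M5
G00 X219.46 Y19.85
M3 S877
G1 X115.55 Y109.08 F1450
G1 X297.73 Y143.81
G1 X70.30 Y27.79
G1 X309.02 Y148.92
M5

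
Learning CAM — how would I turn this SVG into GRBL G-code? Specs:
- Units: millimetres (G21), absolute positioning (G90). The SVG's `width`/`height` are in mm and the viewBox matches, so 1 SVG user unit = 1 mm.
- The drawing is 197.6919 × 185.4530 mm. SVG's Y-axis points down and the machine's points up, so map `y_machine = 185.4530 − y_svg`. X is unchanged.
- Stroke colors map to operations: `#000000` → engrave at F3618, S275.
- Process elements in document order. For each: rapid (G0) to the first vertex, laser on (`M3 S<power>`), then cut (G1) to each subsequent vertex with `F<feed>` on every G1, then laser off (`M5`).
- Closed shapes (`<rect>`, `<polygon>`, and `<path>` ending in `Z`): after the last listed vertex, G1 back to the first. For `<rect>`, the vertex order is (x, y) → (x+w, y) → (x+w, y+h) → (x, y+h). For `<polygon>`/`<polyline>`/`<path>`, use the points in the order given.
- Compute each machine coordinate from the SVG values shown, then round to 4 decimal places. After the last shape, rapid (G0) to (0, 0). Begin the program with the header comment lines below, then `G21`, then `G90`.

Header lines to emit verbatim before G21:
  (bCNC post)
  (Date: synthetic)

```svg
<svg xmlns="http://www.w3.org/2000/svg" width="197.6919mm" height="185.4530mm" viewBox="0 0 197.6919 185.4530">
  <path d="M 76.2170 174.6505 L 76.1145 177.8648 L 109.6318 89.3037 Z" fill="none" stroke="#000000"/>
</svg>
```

1 u = 1 mm; y_m = 185.4530 − y.

[1] `<path>` closed polygon, #000000→engrave S275 F3618: (76.2170,10.8025) → (76.1145,7.5882) → (109.6318,96.1493) → (76.2170,10.8025) (closed)

(bCNC post)
(Date: synthetic)
G21
G90
G0 X76.2170 Y10.8025
M3 S275
G1 X76.1145 Y7.5882 F3618
G1 X109.6318 Y96.1493 F3618
G1 X76.2170 Y10.8025 F3618
M5
G0 X0.0000 Y0.0000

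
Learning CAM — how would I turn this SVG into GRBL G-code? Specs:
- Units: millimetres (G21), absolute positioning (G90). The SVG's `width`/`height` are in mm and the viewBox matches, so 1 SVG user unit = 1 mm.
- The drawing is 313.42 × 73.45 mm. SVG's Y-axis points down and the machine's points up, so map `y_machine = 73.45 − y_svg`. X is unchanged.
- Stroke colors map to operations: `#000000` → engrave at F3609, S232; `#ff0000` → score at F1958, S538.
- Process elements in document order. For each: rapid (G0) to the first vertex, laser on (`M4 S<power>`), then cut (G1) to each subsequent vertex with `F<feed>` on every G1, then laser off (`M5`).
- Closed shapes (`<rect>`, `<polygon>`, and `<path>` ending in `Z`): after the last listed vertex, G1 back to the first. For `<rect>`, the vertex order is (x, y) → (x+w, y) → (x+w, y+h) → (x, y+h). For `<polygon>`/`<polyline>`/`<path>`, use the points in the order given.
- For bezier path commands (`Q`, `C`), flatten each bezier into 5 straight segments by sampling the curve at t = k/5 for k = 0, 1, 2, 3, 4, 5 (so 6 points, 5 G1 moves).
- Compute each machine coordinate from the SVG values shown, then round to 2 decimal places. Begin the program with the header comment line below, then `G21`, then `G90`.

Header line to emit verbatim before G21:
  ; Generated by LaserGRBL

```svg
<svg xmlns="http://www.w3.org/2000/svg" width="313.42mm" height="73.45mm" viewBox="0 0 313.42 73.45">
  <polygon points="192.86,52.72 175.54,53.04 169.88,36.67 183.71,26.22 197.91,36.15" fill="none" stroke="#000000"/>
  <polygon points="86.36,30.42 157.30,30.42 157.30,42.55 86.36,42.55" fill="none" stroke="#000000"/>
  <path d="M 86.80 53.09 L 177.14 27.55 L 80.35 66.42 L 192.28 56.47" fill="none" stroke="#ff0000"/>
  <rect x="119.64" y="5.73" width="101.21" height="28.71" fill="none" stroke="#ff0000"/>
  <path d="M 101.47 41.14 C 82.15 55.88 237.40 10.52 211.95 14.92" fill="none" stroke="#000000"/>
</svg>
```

1 u = 1 mm; y_m = 73.45 − y.

[1] `<polygon>` regular polygon, #000000→engrave S232 F3609: (192.86,20.73) → (175.54,20.41) → (169.88,36.78) → (183.71,47.23) → (197.91,37.30) → (192.86,20.73) (closed)

[2] `<polygon>` rectangle, #000000→engrave S232 F3609: (86.36,43.03) → (157.30,43.03) → (157.30,30.90) → (86.36,30.90) → (86.36,43.03) (closed)

[3] `<path>` open polyline, #ff0000→score S538 F1958: (86.80,20.36) → (177.14,45.90) → (80.35,7.03) → (192.28,16.98)

[4] `<rect>` rectangle, #ff0000→score S538 F1958: (119.64,67.72) → (220.85,67.72) → (220.85,39.01) → (119.64,39.01) → (119.64,67.72) (closed)

[5] `<path>` cubic bezier, #000000→engrave S232 F3609: (101.47,32.31) → (107.98,29.80) → (139.34,36.44) → (178.49,46.96) → (208.38,56.08) → (211.95,58.53)

; Generated by LaserGRBL
G21
G90
G0 X192.86 Y20.73
M4 S232
G1 X175.54 Y20.41 F3609
G1 X169.88 Y36.78 F3609
G1 X183.71 Y47.23 F3609
G1 X197.91 Y37.30 F3609
G1 X192.86 Y20.73 F3609
M5
G0 X86.36 Y43.03
M4 S232
G1 X157.30 Y43.03 F3609
G1 X157.30 Y30.90 F3609
G1 X86.36 Y30.90 F3609
G1 X86.36 Y43.03 F3609
M5
G0 X86.80 Y20.36
M4 S538
G1 X177.14 Y45.90 F1958
G1 X80.35 Y7.03 F1958
G1 X192.28 Y16.98 F1958
M5
G0 X119.64 Y67.72
M4 S538
G1 X220.85 Y67.72 F1958
G1 X220.85 Y39.01 F1958
G1 X119.64 Y39.01 F1958
G1 X119.64 Y67.72 F1958
M5
G0 X101.47 Y32.31
M4 S232
G1 X107.98 Y29.80 F3609
G1 X139.34 Y36.44 F3609
G1 X178.49 Y46.96 F3609
G1 X208.38 Y56.08 F3609
G1 X211.95 Y58.53 F3609
M5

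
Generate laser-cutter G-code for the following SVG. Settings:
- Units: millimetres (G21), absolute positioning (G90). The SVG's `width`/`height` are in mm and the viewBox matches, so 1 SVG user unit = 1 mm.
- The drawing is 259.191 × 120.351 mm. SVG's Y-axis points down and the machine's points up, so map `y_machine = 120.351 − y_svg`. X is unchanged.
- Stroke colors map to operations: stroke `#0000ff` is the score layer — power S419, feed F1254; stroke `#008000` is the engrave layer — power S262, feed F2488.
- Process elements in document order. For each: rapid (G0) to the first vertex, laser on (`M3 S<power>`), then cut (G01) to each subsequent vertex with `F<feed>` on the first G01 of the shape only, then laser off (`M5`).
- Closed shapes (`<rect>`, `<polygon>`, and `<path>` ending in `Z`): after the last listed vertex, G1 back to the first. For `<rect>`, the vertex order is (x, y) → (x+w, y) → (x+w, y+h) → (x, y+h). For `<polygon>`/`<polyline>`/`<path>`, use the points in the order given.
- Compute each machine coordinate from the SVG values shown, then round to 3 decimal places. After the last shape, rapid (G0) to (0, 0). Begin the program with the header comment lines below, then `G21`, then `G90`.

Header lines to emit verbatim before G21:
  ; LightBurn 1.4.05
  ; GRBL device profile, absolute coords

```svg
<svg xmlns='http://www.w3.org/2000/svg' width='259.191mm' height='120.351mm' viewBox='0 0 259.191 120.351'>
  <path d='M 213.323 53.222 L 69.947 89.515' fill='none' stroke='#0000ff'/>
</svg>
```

; LightBurn 1.4.05
; GRBL device profile, absolute coords
G21
G90
G0 X213.323 Y67.129
M3 S419
G01 X69.947 Y30.836 F1254
M5
G0 X0.000 Y0.000

1 u = 1 mm; y_m = 120.351 − y.

[1] `<path>` line segment, #0000ff→score S419 F1254: (213.323,67.129) → (69.947,30.836)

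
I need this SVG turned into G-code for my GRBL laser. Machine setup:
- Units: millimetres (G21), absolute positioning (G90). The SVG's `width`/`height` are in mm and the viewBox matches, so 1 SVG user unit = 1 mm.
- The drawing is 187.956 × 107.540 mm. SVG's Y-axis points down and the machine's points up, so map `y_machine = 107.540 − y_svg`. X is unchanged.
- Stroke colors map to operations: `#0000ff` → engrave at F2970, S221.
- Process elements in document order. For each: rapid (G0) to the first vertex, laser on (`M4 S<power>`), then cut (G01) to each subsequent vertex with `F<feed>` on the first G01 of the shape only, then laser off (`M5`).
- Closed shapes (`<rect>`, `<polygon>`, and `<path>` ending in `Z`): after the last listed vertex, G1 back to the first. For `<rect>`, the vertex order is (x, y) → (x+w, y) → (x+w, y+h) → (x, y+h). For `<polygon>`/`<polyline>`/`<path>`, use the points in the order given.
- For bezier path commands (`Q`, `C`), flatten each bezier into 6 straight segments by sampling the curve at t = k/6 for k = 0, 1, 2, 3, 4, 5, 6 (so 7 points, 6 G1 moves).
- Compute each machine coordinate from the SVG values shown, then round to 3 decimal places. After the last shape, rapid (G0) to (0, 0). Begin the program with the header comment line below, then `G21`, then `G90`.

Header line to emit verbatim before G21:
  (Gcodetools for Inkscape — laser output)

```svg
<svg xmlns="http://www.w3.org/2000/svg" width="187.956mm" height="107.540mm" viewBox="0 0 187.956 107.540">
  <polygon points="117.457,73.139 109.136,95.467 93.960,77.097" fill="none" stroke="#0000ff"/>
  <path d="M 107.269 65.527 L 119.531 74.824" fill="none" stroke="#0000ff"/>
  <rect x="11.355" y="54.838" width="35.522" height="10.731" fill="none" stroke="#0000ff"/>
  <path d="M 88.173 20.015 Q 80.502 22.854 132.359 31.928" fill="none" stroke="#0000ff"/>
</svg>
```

Since the viewBox matches the mm dimensions, user units are millimetres directly. The only transform is the Y-flip y_m = 107.540 − y_svg.

Shape 1 is a regular polygon drawn with `<polygon>`. Its stroke #0000ff means engrave at S221, F2970. After flipping Y the toolpath is (117.457,34.401) → (109.136,12.073) → (93.960,30.443) → (117.457,34.401), returning to the start.

Shape 2 is a line segment drawn with `<path>`. Its stroke #0000ff means engrave at S221, F2970. After flipping Y the toolpath is (107.269,42.013) → (119.531,32.716).

Shape 3 is a rectangle drawn with `<rect>`. Its stroke #0000ff means engrave at S221, F2970. After flipping Y the toolpath is (11.355,52.702) → (46.877,52.702) → (46.877,41.971) → (11.355,41.971) → (11.355,52.702), returning to the start.

Shape 4 is a quadratic bezier drawn with `<path>`. Its stroke #0000ff means engrave at S221, F2970. After flipping Y the toolpath is (88.173,87.525) → (87.270,86.405) → (89.673,84.940) → (95.384,83.127) → (104.402,80.969) → (116.727,78.463) → (132.359,75.612).

(Gcodetools for Inkscape — laser output)
G21
G90
G0 X117.457 Y34.401
M4 S221
G01 X109.136 Y12.073 F2970
G01 X93.960 Y30.443
G01 X117.457 Y34.401
M5
G0 X107.269 Y42.013
M4 S221
G01 X119.531 Y32.716 F2970
M5
G0 X11.355 Y52.702
M4 S221
G01 X46.877 Y52.702 F2970
G01 X46.877 Y41.971
G01 X11.355 Y41.971
G01 X11.355 Y52.702
M5
G0 X88.173 Y87.525
M4 S221
G01 X87.270 Y86.405 F2970
G01 X89.673 Y84.940
G01 X95.384 Y83.127
G01 X104.402 Y80.969
G01 X116.727 Y78.463
G01 X132.359 Y75.612
M5
G0 X0.000 Y0.000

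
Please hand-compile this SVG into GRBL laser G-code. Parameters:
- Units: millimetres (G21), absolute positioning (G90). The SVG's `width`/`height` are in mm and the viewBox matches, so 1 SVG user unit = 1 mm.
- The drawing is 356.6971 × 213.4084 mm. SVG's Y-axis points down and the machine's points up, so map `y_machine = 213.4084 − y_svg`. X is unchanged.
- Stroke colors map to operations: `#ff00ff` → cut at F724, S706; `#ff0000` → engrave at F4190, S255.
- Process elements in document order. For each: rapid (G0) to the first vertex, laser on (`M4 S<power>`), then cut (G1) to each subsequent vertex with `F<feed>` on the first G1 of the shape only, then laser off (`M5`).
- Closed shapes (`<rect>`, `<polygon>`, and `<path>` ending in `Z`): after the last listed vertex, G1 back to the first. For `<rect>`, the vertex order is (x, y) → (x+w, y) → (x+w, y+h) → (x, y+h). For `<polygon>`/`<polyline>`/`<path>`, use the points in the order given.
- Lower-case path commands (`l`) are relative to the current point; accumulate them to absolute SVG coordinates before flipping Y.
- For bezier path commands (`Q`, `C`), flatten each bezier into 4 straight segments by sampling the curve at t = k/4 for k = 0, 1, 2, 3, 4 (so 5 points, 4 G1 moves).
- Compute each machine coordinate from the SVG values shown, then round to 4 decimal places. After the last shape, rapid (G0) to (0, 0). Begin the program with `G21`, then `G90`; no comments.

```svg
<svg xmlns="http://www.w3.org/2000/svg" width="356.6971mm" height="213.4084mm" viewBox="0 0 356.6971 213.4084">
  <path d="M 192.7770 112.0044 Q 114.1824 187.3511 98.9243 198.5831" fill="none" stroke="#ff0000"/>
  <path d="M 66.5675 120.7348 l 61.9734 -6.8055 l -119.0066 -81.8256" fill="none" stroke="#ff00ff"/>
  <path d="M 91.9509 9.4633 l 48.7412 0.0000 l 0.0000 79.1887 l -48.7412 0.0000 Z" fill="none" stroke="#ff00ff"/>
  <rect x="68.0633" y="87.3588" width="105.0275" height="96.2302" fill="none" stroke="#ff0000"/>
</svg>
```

Since the viewBox matches the mm dimensions, user units are millimetres directly. The only transform is the Y-flip y_m = 213.4084 − y_svg.

Shape 1 is a quadratic bezier drawn with `<path>`. Its stroke #ff0000 means engrave at S255, F4190. After flipping Y the toolpath is (192.7770,101.4040) → (157.4382,67.7378) → (130.0165,42.0860) → (110.5119,24.4485) → (98.9243,14.8253).

Shape 2 is a open polyline drawn with `<path>`. Its stroke #ff00ff means cut at S706, F724. After flipping Y the toolpath is (66.5675,92.6736) → (128.5409,99.4791) → (9.5343,181.3047).

Shape 3 is a rectangle drawn with `<path>`. Its stroke #ff00ff means cut at S706, F724. After flipping Y the toolpath is (91.9509,203.9451) → (140.6921,203.9451) → (140.6921,124.7564) → (91.9509,124.7564) → (91.9509,203.9451), returning to the start.

Shape 4 is a rectangle drawn with `<rect>`. Its stroke #ff0000 means engrave at S255, F4190. After flipping Y the toolpath is (68.0633,126.0496) → (173.0908,126.0496) → (173.0908,29.8194) → (68.0633,29.8194) → (68.0633,126.0496), returning to the start.

G21
G90
G0 X192.7770 Y101.4040
M4 S255
G1 X157.4382 Y67.7378 F4190
G1 X130.0165 Y42.0860
G1 X110.5119 Y24.4485
G1 X98.9243 Y14.8253
M5
G0 X66.5675 Y92.6736
M4 S706
G1 X128.5409 Y99.4791 F724
G1 X9.5343 Y181.3047
M5
G0 X91.9509 Y203.9451
M4 S706
G1 X140.6921 Y203.9451 F724
G1 X140.6921 Y124.7564
G1 X91.9509 Y124.7564
G1 X91.9509 Y203.9451
M5
G0 X68.0633 Y126.0496
M4 S255
G1 X173.0908 Y126.0496 F4190
G1 X173.0908 Y29.8194
G1 X68.0633 Y29.8194
G1 X68.0633 Y126.0496
M5
G0 X0.0000 Y0.0000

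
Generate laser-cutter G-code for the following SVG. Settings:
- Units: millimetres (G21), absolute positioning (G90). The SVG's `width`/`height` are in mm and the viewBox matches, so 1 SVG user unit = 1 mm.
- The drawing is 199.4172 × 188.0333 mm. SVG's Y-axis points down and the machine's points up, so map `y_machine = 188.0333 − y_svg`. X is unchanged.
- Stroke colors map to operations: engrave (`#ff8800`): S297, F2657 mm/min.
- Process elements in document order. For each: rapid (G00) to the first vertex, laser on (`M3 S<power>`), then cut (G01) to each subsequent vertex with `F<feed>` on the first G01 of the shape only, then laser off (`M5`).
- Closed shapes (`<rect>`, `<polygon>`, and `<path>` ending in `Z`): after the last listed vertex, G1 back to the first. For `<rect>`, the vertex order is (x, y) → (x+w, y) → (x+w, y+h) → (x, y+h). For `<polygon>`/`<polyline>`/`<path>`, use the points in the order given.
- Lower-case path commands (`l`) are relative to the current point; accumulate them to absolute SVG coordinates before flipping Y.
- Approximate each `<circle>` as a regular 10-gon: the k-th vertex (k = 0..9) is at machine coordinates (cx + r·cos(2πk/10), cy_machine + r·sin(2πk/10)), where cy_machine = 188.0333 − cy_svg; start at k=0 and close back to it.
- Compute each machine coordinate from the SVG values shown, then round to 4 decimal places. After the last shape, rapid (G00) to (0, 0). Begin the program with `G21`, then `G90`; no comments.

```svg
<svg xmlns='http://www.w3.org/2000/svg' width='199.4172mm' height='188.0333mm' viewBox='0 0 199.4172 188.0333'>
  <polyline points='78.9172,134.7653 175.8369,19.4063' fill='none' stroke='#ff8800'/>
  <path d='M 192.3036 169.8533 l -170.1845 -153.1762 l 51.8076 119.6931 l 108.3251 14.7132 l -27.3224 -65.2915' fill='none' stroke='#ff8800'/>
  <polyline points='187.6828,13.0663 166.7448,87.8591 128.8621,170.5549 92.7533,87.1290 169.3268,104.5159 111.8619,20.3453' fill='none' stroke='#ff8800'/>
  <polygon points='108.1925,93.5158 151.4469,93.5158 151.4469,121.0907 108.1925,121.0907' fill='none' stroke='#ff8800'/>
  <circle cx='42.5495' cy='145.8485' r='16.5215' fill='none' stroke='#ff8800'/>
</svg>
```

Since the viewBox matches the mm dimensions, user units are millimetres directly. The only transform is the Y-flip y_m = 188.0333 − y_svg.

Shape 1 is a line segment drawn with `<polyline>`. Its stroke #ff8800 means engrave at S297, F2657. After flipping Y the toolpath is (78.9172,53.2680) → (175.8369,168.6270).

Shape 2 is a open polyline drawn with `<path>`. Its stroke #ff8800 means engrave at S297, F2657. After flipping Y the toolpath is (192.3036,18.1800) → (22.1191,171.3562) → (73.9267,51.6631) → (182.2518,36.9499) → (154.9294,102.2414).

Shape 3 is a open polyline drawn with `<polyline>`. Its stroke #ff8800 means engrave at S297, F2657. After flipping Y the toolpath is (187.6828,174.9670) → (166.7448,100.1742) → (128.8621,17.4784) → (92.7533,100.9043) → (169.3268,83.5174) → (111.8619,167.6880).

Shape 4 is a rectangle drawn with `<polygon>`. Its stroke #ff8800 means engrave at S297, F2657. After flipping Y the toolpath is (108.1925,94.5175) → (151.4469,94.5175) → (151.4469,66.9426) → (108.1925,66.9426) → (108.1925,94.5175), returning to the start.

Shape 5 is a circle drawn with `<circle>`. Its stroke #ff8800 means engrave at S297, F2657. After flipping Y the toolpath is (59.0710,42.1848) → (55.9157,51.8959) → (47.6549,57.8977) → (37.4441,57.8977) → (29.1833,51.8959) → (26.0280,42.1848) → (29.1833,32.4737) → (37.4441,26.4719) → (47.6549,26.4719) → (55.9157,32.4737) → (59.0710,42.1848), returning to the start.

G21
G90
G00 X78.9172 Y53.2680
M3 S297
G01 X175.8369 Y168.6270 F2657
M5
G00 X192.3036 Y18.1800
M3 S297
G01 X22.1191 Y171.3562 F2657
G01 X73.9267 Y51.6631
G01 X182.2518 Y36.9499
G01 X154.9294 Y102.2414
M5
G00 X187.6828 Y174.9670
M3 S297
G01 X166.7448 Y100.1742 F2657
G01 X128.8621 Y17.4784
G01 X92.7533 Y100.9043
G01 X169.3268 Y83.5174
G01 X111.8619 Y167.6880
M5
G00 X108.1925 Y94.5175
M3 S297
G01 X151.4469 Y94.5175 F2657
G01 X151.4469 Y66.9426
G01 X108.1925 Y66.9426
G01 X108.1925 Y94.5175
M5
G00 X59.0710 Y42.1848
M3 S297
G01 X55.9157 Y51.8959 F2657
G01 X47.6549 Y57.8977
G01 X37.4441 Y57.8977
G01 X29.1833 Y51.8959
G01 X26.0280 Y42.1848
G01 X29.1833 Y32.4737
G01 X37.4441 Y26.4719
G01 X47.6549 Y26.4719
G01 X55.9157 Y32.4737
G01 X59.0710 Y42.1848
M5
G00 X0.0000 Y0.0000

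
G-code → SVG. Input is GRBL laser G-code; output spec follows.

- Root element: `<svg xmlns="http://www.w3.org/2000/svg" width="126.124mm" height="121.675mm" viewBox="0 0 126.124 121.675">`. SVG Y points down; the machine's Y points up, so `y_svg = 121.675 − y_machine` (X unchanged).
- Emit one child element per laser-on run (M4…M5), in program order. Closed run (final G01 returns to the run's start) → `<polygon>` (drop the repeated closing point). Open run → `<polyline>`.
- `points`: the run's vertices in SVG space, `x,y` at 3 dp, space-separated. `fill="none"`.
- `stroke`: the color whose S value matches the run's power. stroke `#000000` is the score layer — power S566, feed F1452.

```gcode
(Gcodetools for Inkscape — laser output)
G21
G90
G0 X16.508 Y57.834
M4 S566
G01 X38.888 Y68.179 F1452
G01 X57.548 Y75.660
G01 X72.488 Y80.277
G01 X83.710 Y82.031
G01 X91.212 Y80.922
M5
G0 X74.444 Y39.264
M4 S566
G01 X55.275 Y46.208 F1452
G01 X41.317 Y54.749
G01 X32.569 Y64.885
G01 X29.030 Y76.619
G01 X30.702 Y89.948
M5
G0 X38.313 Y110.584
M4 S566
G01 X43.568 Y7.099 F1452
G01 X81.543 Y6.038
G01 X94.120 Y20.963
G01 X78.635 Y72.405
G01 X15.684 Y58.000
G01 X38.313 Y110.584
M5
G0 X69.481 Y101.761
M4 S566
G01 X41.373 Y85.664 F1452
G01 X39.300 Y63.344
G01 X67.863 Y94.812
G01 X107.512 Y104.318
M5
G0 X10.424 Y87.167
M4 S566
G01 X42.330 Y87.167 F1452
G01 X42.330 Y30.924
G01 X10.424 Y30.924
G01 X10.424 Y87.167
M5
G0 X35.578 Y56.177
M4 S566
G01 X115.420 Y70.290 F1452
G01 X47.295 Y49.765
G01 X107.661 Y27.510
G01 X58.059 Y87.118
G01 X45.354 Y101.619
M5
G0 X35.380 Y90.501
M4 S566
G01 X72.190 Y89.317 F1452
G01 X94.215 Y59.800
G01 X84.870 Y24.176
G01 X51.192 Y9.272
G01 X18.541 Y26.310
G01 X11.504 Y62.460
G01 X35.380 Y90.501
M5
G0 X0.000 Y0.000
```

y_svg = 121.675 − y_m. Every run uses S566, so all elements get stroke `#000000` (score).

[1] open run; points: 16.508,63.841 38.888,53.496 57.548,46.015 72.488,41.398 83.710,39.644 91.212,40.753

[2] open run; points: 74.444,82.411 55.275,75.467 41.317,66.926 32.569,56.790 29.030,45.056 30.702,31.727

[3] closed run; points: 38.313,11.091 43.568,114.576 81.543,115.637 94.120,100.712 78.635,49.270 15.684,63.675

[4] open run; points: 69.481,19.914 41.373,36.011 39.300,58.331 67.863,26.863 107.512,17.357

[5] closed run; points: 10.424,34.508 42.330,34.508 42.330,90.751 10.424,90.751

[6] open run; points: 35.578,65.498 115.420,51.385 47.295,71.910 107.661,94.165 58.059,34.557 45.354,20.056

[7] closed run; points: 35.380,31.174 72.190,32.358 94.215,61.875 84.870,97.499 51.192,112.403 18.541,95.365 11.504,59.215

<svg xmlns="http://www.w3.org/2000/svg" width="126.124mm" height="121.675mm" viewBox="0 0 126.124 121.675">
  <polyline points="16.508,63.841 38.888,53.496 57.548,46.015 72.488,41.398 83.710,39.644 91.212,40.753" fill="none" stroke="#000000"/>
  <polyline points="74.444,82.411 55.275,75.467 41.317,66.926 32.569,56.790 29.030,45.056 30.702,31.727" fill="none" stroke="#000000"/>
  <polygon points="38.313,11.091 43.568,114.576 81.543,115.637 94.120,100.712 78.635,49.270 15.684,63.675" fill="none" stroke="#000000"/>
  <polyline points="69.481,19.914 41.373,36.011 39.300,58.331 67.863,26.863 107.512,17.357" fill="none" stroke="#000000"/>
  <polygon points="10.424,34.508 42.330,34.508 42.330,90.751 10.424,90.751" fill="none" stroke="#000000"/>
  <polyline points="35.578,65.498 115.420,51.385 47.295,71.910 107.661,94.165 58.059,34.557 45.354,20.056" fill="none" stroke="#000000"/>
  <polygon points="35.380,31.174 72.190,32.358 94.215,61.875 84.870,97.499 51.192,112.403 18.541,95.365 11.504,59.215" fill="none" stroke="#000000"/>
</svg>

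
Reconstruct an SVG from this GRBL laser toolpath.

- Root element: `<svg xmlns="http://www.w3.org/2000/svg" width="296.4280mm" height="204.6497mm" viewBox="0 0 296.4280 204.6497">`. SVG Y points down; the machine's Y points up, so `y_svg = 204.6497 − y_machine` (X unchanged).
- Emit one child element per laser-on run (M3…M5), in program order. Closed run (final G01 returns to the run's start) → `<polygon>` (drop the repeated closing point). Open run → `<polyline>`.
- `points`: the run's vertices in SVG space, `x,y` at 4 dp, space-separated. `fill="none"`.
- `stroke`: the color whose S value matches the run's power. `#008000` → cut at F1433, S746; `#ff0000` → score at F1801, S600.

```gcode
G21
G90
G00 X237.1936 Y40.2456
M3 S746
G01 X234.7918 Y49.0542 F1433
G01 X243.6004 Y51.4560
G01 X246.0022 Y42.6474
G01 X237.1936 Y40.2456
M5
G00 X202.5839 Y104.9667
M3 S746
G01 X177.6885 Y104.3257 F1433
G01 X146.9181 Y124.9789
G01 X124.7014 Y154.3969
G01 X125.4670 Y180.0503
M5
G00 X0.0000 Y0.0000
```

Machine Y-up, SVG Y-down with viewBox height 204.6497, so y_svg = 204.6497 − y_machine; X carries over. Every run uses S746, so all elements get stroke `#008000` (cut).

Run 1: The run returns to its start, so emit a `<polygon>` with points (Y-flipped): 237.1936,164.4041 234.7918,155.5955 243.6004,153.1937 246.0022,162.0023.

Run 2: The run is open, so emit a `<polyline>` with points (Y-flipped): 202.5839,99.6830 177.6885,100.3240 146.9181,79.6708 124.7014,50.2528 125.4670,24.5994.

<svg xmlns="http://www.w3.org/2000/svg" width="296.4280mm" height="204.6497mm" viewBox="0 0 296.4280 204.6497">
  <polygon points="237.1936,164.4041 234.7918,155.5955 243.6004,153.1937 246.0022,162.0023" fill="none" stroke="#008000"/>
  <polyline points="202.5839,99.6830 177.6885,100.3240 146.9181,79.6708 124.7014,50.2528 125.4670,24.5994" fill="none" stroke="#008000"/>
</svg>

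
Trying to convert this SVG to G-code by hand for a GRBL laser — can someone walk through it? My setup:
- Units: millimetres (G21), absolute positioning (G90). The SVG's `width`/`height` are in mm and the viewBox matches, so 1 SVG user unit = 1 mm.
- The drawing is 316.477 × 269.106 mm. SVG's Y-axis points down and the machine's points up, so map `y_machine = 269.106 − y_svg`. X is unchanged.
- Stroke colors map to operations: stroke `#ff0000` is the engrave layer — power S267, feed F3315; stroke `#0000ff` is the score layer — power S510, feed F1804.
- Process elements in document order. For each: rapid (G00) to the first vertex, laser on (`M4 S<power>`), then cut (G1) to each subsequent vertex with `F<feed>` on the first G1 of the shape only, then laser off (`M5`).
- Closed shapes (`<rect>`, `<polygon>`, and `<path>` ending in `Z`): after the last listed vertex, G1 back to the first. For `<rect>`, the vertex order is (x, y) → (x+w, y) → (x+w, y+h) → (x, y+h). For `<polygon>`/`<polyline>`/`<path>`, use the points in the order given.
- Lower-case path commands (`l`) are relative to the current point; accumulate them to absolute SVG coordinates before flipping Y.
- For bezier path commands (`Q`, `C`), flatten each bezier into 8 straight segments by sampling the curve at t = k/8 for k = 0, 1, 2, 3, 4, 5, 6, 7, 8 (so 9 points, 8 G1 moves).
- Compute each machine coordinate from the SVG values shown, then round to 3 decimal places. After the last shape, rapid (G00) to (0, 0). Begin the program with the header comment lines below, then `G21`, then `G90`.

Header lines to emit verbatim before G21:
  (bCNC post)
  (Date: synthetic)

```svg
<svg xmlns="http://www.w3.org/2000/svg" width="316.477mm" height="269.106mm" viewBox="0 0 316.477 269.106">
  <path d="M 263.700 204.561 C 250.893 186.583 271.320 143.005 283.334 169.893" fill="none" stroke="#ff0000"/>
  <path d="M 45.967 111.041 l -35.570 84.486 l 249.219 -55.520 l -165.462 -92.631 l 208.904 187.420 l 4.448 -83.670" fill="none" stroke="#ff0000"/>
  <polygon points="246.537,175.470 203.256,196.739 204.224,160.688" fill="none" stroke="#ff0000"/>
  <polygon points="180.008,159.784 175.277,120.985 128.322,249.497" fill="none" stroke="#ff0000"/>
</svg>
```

viewBox `0 0 316.477 269.106` with mm width/height → 1 unit = 1 mm. Flip: y_m = 269.106 − y_svg.

**Shape 1** — `<path>` cubic bezier, stroke `#ff0000` → engrave (S267, F3315). Control points (SVG): P0=(263.700,204.561), P1=(250.893,186.583), P2=(271.320,143.005), P3=(283.334,169.893); sampled at t=k/8. Machine vertices: (263.700,64.545) → (260.374,72.299) → (259.675,81.327) → (261.116,90.504) → (264.209,98.704) → (268.465,104.800) → (273.397,107.668) → (278.516,106.181) → (283.334,99.213). Open path.

**Shape 2** — `<path>` open polyline, stroke `#ff0000` → engrave (S267, F3315). Machine vertices: (45.967,158.065) → (10.397,73.579) → (259.616,129.099) → (94.154,221.730) → (303.058,34.310) → (307.506,117.980). Open path.

**Shape 3** — `<polygon>` closed polygon, stroke `#ff0000` → engrave (S267, F3315). Machine vertices: (246.537,93.636) → (203.256,72.367) → (204.224,108.418) → (246.537,93.636). Closed: final G1 returns to the first vertex.

**Shape 4** — `<polygon>` closed polygon, stroke `#ff0000` → engrave (S267, F3315). Machine vertices: (180.008,109.322) → (175.277,148.121) → (128.322,19.609) → (180.008,109.322). Closed: final G1 returns to the first vertex.

(bCNC post)
(Date: synthetic)
G21
G90
G00 X263.700 Y64.545
M4 S267
G1 X260.374 Y72.299 F3315
G1 X259.675 Y81.327
G1 X261.116 Y90.504
G1 X264.209 Y98.704
G1 X268.465 Y104.800
G1 X273.397 Y107.668
G1 X278.516 Y106.181
G1 X283.334 Y99.213
M5
G00 X45.967 Y158.065
M4 S267
G1 X10.397 Y73.579 F3315
G1 X259.616 Y129.099
G1 X94.154 Y221.730
G1 X303.058 Y34.310
G1 X307.506 Y117.980
M5
G00 X246.537 Y93.636
M4 S267
G1 X203.256 Y72.367 F3315
G1 X204.224 Y108.418
G1 X246.537 Y93.636
M5
G00 X180.008 Y109.322
M4 S267
G1 X175.277 Y148.121 F3315
G1 X128.322 Y19.609
G1 X180.008 Y109.322
M5
G00 X0.000 Y0.000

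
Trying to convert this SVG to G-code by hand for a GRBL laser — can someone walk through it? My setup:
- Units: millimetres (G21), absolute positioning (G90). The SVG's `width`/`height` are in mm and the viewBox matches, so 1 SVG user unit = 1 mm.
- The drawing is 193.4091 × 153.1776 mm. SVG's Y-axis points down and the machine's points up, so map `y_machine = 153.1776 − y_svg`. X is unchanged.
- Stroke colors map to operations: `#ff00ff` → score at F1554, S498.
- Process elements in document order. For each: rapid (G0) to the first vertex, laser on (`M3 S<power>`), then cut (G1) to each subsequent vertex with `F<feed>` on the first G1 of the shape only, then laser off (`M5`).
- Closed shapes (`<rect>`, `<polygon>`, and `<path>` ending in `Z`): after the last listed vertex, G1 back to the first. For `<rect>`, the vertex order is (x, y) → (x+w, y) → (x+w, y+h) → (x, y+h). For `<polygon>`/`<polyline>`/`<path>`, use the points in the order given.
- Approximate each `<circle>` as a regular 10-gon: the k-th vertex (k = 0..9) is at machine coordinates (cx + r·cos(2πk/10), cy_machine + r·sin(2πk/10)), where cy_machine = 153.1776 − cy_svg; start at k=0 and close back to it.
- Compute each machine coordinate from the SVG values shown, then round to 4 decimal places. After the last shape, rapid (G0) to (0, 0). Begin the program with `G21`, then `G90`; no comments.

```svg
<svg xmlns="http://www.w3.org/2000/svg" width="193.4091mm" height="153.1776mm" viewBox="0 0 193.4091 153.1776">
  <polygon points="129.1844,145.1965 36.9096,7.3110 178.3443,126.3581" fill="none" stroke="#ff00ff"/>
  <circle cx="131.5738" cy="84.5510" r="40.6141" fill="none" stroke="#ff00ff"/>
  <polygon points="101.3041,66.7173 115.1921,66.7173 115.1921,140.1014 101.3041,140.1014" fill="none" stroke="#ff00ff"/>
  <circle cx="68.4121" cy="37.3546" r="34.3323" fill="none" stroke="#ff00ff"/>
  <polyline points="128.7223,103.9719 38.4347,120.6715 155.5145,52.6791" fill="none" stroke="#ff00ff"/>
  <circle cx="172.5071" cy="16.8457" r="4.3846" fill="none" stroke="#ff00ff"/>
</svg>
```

G21
G90
G0 X129.1844 Y7.9811
M3 S498
G1 X36.9096 Y145.8666 F1554
G1 X178.3443 Y26.8195
G1 X129.1844 Y7.9811
M5
G0 X172.1879 Y68.6266
M3 S498
G1 X164.4313 Y92.4990 F1554
G1 X144.1242 Y107.2529
G1 X119.0234 Y107.2529
G1 X98.7163 Y92.4990
G1 X90.9597 Y68.6266
G1 X98.7163 Y44.7542
G1 X119.0234 Y30.0003
G1 X144.1242 Y30.0003
G1 X164.4313 Y44.7542
G1 X172.1879 Y68.6266
M5
G0 X101.3041 Y86.4603
M3 S498
G1 X115.1921 Y86.4603 F1554
G1 X115.1921 Y13.0762
G1 X101.3041 Y13.0762
G1 X101.3041 Y86.4603
M5
G0 X102.7444 Y115.8230
M3 S498
G1 X96.1875 Y136.0030 F1554
G1 X79.0214 Y148.4750
G1 X57.8028 Y148.4750
G1 X40.6367 Y136.0030
G1 X34.0798 Y115.8230
G1 X40.6367 Y95.6430
G1 X57.8028 Y83.1710
G1 X79.0214 Y83.1710
G1 X96.1875 Y95.6430
G1 X102.7444 Y115.8230
M5
G0 X128.7223 Y49.2057
M3 S498
G1 X38.4347 Y32.5061 F1554
G1 X155.5145 Y100.4985
M5
G0 X176.8917 Y136.3319
M3 S498
G1 X176.0543 Y138.9091 F1554
G1 X173.8620 Y140.5019
G1 X171.1522 Y140.5019
G1 X168.9599 Y138.9091
G1 X168.1225 Y136.3319
G1 X168.9599 Y133.7547
G1 X171.1522 Y132.1619
G1 X173.8620 Y132.1619
G1 X176.0543 Y133.7547
G1 X176.8917 Y136.3319
M5
G0 X0.0000 Y0.0000

1 u = 1 mm; y_m = 153.1776 − y.

[1] `<polygon>` closed polygon, #ff00ff→score S498 F1554: (129.1844,7.9811) → (36.9096,145.8666) → (178.3443,26.8195) → (129.1844,7.9811) (closed)

[2] `<circle>` circle, #ff00ff→score S498 F1554: (172.1879,68.6266) → (164.4313,92.4990) → (144.1242,107.2529) → (119.0234,107.2529) → (98.7163,92.4990) → (90.9597,68.6266) → (98.7163,44.7542) → (119.0234,30.0003) → (144.1242,30.0003) → (164.4313,44.7542) → (172.1879,68.6266) (closed)

[3] `<polygon>` rectangle, #ff00ff→score S498 F1554: (101.3041,86.4603) → (115.1921,86.4603) → (115.1921,13.0762) → (101.3041,13.0762) → (101.3041,86.4603) (closed)

[4] `<circle>` circle, #ff00ff→score S498 F1554: (102.7444,115.8230) → (96.1875,136.0030) → (79.0214,148.4750) → (57.8028,148.4750) → (40.6367,136.0030) → (34.0798,115.8230) → (40.6367,95.6430) → (57.8028,83.1710) → (79.0214,83.1710) → (96.1875,95.6430) → (102.7444,115.8230) (closed)

[5] `<polyline>` open polyline, #ff00ff→score S498 F1554: (128.7223,49.2057) → (38.4347,32.5061) → (155.5145,100.4985)

[6] `<circle>` circle, #ff00ff→score S498 F1554: (176.8917,136.3319) → (176.0543,138.9091) → (173.8620,140.5019) → (171.1522,140.5019) → (168.9599,138.9091) → (168.1225,136.3319) → (168.9599,133.7547) → (171.1522,132.1619) → (173.8620,132.1619) → (176.0543,133.7547) → (176.8917,136.3319) (closed)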